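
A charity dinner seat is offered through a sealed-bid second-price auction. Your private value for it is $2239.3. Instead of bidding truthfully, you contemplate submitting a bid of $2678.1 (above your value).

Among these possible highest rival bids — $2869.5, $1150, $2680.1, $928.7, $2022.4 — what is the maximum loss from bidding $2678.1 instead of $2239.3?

$0

$2869.5: same outcome either way → loss $0.
$1150: same outcome either way → loss $0.
$2680.1: same outcome either way → loss $0.
$928.7: same outcome either way → loss $0.
$2022.4: same outcome either way → loss $0.
Maximum loss: $0.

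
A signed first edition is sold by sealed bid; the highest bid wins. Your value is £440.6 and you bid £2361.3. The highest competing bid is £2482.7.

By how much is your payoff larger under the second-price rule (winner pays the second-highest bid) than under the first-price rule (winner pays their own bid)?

£0

Your bid £2361.3 is below £2482.7, so you lose under either rule.
Payoff is £0 in both cases; difference = £0.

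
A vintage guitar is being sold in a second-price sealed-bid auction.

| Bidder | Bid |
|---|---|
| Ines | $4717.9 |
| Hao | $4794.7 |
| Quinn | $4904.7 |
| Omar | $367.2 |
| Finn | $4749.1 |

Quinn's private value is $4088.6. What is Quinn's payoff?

Highest bid: Quinn at $4904.7, so Quinn wins.
Second-highest bid: Hao at $4794.7 — that is the price the winner pays.
Quinn's payoff = value − price = $4088.6 − $4794.7 = −$706.1.

−$706.1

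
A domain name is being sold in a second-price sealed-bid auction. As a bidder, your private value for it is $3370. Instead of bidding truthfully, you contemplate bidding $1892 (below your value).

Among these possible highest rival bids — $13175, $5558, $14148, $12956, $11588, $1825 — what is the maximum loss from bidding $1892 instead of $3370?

$0

$13175: same outcome either way → loss $0.
$5558: same outcome either way → loss $0.
$14148: same outcome either way → loss $0.
$12956: same outcome either way → loss $0.
$11588: same outcome either way → loss $0.
$1825: same outcome either way → loss $0.
Maximum loss: $0.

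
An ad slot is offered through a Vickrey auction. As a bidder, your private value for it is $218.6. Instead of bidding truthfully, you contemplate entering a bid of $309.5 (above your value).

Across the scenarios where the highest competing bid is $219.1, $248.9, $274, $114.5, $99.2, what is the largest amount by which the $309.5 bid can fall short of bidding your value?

$55.4

$219.1: truthful gives $0, deviation gives −$0.5 → loss $0.5.
$248.9: truthful gives $0, deviation gives −$30.3 → loss $30.3.
$274: truthful gives $0, deviation gives −$55.4 → loss $55.4.
$114.5: same outcome either way → loss $0.
$99.2: same outcome either way → loss $0.
Maximum loss: $55.4.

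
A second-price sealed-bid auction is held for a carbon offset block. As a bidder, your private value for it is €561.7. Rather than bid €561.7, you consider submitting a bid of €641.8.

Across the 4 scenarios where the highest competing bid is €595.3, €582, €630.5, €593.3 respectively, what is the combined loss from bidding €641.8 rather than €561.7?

€154.3

The deviation costs you only when the competing bid falls strictly between €561.7 and €641.8; elsewhere both bids give the same outcome.
€595.3: truthful payoff €0, deviation payoff −€33.6 → loss €33.6.
€582: truthful payoff €0, deviation payoff −€20.3 → loss €20.3.
€630.5: truthful payoff €0, deviation payoff −€68.8 → loss €68.8.
€593.3: truthful payoff €0, deviation payoff −€31.6 → loss €31.6.
Total loss = €33.6 + €20.3 + €68.8 + €31.6 = €154.3.
Truthful bidding weakly dominates here: raising your bid can only win items priced above your value, and lowering it can only forfeit items priced below.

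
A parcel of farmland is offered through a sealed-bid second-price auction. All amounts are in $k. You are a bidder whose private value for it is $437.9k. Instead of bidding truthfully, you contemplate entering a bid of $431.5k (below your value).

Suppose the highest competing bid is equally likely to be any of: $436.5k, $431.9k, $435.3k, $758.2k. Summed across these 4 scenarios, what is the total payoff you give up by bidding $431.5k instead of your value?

$10k

The deviation costs you only when the competing bid falls strictly between $431.5k and $437.9k; elsewhere both bids give the same outcome.
$436.5k: truthful payoff $1.4k, deviation payoff $0k → loss $1.4k.
$431.9k: truthful payoff $6k, deviation payoff $0k → loss $6k.
$435.3k: truthful payoff $2.6k, deviation payoff $0k → loss $2.6k.
$758.2k: outcomes coincide → loss $0k.
Total loss = $1.4k + $6k + $2.6k = $10k.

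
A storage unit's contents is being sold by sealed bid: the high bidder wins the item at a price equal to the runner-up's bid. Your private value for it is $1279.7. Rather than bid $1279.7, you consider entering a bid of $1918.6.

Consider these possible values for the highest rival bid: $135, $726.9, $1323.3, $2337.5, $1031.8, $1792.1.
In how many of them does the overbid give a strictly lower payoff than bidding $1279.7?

2

The deviation hurts exactly when the highest competing bid lies strictly between $1279.7 and $1918.6 — overbidding then wins at a price above your value.
$135: below both → same outcome either way.
$726.9: below both → same outcome either way.
$1323.3: inside the interval → strictly worse (loss $43.6).
$2337.5: above both → same outcome either way.
$1031.8: below both → same outcome either way.
$1792.1: inside the interval → strictly worse (loss $512.4).
Count: 2.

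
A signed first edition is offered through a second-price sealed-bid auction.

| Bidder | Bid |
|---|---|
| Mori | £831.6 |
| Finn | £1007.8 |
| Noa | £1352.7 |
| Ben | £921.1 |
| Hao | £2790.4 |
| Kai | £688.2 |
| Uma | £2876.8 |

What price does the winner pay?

Highest bid: Uma at £2876.8, so Uma wins.
Second-highest bid: Hao at £2790.4 — that is the price the winner pays.

£2790.4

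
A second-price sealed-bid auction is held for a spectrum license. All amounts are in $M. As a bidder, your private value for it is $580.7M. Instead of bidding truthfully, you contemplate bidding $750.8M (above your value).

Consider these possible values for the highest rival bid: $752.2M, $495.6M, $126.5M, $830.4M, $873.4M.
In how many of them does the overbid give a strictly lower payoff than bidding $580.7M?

The deviation hurts exactly when the highest competing bid lies strictly between $580.7M and $750.8M — overbidding then wins at a price above your value.
$752.2M: above both → same outcome either way.
$495.6M: below both → same outcome either way.
$126.5M: below both → same outcome either way.
$830.4M: above both → same outcome either way.
$873.4M: above both → same outcome either way.
Count: 0.

0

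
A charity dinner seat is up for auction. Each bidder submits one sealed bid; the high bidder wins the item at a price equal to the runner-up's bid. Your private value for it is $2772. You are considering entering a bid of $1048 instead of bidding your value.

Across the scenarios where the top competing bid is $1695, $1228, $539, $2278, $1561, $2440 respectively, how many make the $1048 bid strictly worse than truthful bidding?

The deviation hurts exactly when the highest competing bid lies strictly between $1048 and $2772 — underbidding then forfeits a profitable win.
$1695: inside the interval → strictly worse (loss $1077).
$1228: inside the interval → strictly worse (loss $1544).
$539: below both → same outcome either way.
$2278: inside the interval → strictly worse (loss $494).
$1561: inside the interval → strictly worse (loss $1211).
$2440: inside the interval → strictly worse (loss $332).
Count: 5.

5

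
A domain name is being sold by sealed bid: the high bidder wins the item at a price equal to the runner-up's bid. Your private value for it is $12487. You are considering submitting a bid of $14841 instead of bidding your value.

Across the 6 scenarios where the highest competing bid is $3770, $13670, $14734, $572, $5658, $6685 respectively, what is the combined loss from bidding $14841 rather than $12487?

The deviation costs you only when the competing bid falls strictly between $12487 and $14841; elsewhere both bids give the same outcome.
$3770: outcomes coincide → loss $0.
$13670: truthful payoff $0, deviation payoff −$1183 → loss $1183.
$14734: truthful payoff $0, deviation payoff −$2247 → loss $2247.
$572: outcomes coincide → loss $0.
$5658: outcomes coincide → loss $0.
$6685: outcomes coincide → loss $0.
Total loss = $1183 + $2247 = $3430.
Because the price is fixed by the runner-up's bid, deviating from your value can only change a good outcome into a bad one — never the reverse.

$3430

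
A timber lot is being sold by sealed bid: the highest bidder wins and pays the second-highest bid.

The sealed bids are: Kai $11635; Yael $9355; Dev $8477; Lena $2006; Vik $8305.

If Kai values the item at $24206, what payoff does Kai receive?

$14851

Highest bid: Kai at $11635, so Kai wins.
Second-highest bid: Yael at $9355 — that is the price the winner pays.
Kai's payoff = value − price = $24206 − $9355 = $14851.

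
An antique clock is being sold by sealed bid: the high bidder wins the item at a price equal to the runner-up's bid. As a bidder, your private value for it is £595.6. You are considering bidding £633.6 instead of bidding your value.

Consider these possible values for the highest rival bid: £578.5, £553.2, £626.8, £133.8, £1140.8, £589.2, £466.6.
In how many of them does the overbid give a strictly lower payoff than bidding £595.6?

1

The deviation hurts exactly when the highest competing bid lies strictly between £595.6 and £633.6 — overbidding then wins at a price above your value.
£578.5: below both → same outcome either way.
£553.2: below both → same outcome either way.
£626.8: inside the interval → strictly worse (loss £31.2).
£133.8: below both → same outcome either way.
£1140.8: above both → same outcome either way.
£589.2: below both → same outcome either way.
£466.6: below both → same outcome either way.
Count: 1.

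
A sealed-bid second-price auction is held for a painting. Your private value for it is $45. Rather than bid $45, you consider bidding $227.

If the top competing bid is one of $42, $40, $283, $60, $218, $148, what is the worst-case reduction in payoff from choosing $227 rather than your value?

$42: same outcome either way → loss $0.
$40: same outcome either way → loss $0.
$283: same outcome either way → loss $0.
$60: truthful gives $0, deviation gives −$15 → loss $15.
$218: truthful gives $0, deviation gives −$173 → loss $173.
$148: truthful gives $0, deviation gives −$103 → loss $103.
Maximum loss: $173.

$173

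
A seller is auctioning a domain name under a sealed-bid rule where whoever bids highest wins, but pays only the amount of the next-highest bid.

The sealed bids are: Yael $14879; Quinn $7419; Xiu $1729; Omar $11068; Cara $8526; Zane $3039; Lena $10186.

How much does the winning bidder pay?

Highest bid: Yael at $14879, so Yael wins.
Second-highest bid: Omar at $11068 — that is the price the winner pays.

$11068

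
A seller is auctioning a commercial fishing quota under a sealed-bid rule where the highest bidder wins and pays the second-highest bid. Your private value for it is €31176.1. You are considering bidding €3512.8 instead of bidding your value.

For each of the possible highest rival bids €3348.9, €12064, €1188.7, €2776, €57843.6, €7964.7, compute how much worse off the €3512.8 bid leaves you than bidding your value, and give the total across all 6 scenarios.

€42323.5

The deviation costs you only when the competing bid falls strictly between €3512.8 and €31176.1; elsewhere both bids give the same outcome.
€3348.9: outcomes coincide → loss €0.
€12064: truthful payoff €19112.1, deviation payoff €0 → loss €19112.1.
€1188.7: outcomes coincide → loss €0.
€2776: outcomes coincide → loss €0.
€57843.6: outcomes coincide → loss €0.
€7964.7: truthful payoff €23211.4, deviation payoff €0 → loss €23211.4.
Total loss = €19112.1 + €23211.4 = €42323.5.
Truthful bidding weakly dominates here: raising your bid can only win items priced above your value, and lowering it can only forfeit items priced below.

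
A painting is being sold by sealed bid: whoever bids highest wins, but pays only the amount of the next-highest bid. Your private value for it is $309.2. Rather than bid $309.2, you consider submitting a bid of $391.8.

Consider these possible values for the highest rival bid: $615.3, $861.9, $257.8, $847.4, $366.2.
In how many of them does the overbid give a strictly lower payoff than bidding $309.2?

The deviation hurts exactly when the highest competing bid lies strictly between $309.2 and $391.8 — overbidding then wins at a price above your value.
$615.3: above both → same outcome either way.
$861.9: above both → same outcome either way.
$257.8: below both → same outcome either way.
$847.4: above both → same outcome either way.
$366.2: inside the interval → strictly worse (loss $57).
Count: 1.

1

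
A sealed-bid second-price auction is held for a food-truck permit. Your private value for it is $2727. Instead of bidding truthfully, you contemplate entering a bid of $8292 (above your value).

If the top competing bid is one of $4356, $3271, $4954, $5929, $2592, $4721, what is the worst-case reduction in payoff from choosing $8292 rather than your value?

$4356: truthful gives $0, deviation gives −$1629 → loss $1629.
$3271: truthful gives $0, deviation gives −$544 → loss $544.
$4954: truthful gives $0, deviation gives −$2227 → loss $2227.
$5929: truthful gives $0, deviation gives −$3202 → loss $3202.
$2592: same outcome either way → loss $0.
$4721: truthful gives $0, deviation gives −$1994 → loss $1994.
Maximum loss: $3202.

$3202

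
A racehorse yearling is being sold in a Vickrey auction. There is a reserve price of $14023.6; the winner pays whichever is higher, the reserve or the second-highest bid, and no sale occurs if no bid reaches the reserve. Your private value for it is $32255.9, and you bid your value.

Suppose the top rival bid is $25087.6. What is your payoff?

$7168.3

Your bid $32255.9 is the highest and exceeds the reserve.
Price = max(second-highest bid, reserve) = max($25087.6, $14023.6) = $25087.6.
Payoff = $32255.9 − $25087.6 = $7168.3.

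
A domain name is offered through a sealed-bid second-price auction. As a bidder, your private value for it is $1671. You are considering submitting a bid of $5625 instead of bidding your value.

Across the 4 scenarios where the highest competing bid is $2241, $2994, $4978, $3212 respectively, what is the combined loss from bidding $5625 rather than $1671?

$6741

The deviation costs you only when the competing bid falls strictly between $1671 and $5625; elsewhere both bids give the same outcome.
$2241: truthful payoff $0, deviation payoff −$570 → loss $570.
$2994: truthful payoff $0, deviation payoff −$1323 → loss $1323.
$4978: truthful payoff $0, deviation payoff −$3307 → loss $3307.
$3212: truthful payoff $0, deviation payoff −$1541 → loss $1541.
Total loss = $570 + $1323 + $3307 + $1541 = $6741.
In a second-price auction your bid sets only whether you win, not what you pay, so bidding your true value is weakly dominant.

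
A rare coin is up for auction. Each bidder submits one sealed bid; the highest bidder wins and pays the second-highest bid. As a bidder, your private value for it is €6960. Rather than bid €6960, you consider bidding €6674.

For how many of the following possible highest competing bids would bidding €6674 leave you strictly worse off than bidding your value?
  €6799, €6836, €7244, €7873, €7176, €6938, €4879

3

The deviation hurts exactly when the highest competing bid lies strictly between €6674 and €6960 — underbidding then forfeits a profitable win.
€6799: inside the interval → strictly worse (loss €161).
€6836: inside the interval → strictly worse (loss €124).
€7244: above both → same outcome either way.
€7873: above both → same outcome either way.
€7176: above both → same outcome either way.
€6938: inside the interval → strictly worse (loss €22).
€4879: below both → same outcome either way.
Count: 3.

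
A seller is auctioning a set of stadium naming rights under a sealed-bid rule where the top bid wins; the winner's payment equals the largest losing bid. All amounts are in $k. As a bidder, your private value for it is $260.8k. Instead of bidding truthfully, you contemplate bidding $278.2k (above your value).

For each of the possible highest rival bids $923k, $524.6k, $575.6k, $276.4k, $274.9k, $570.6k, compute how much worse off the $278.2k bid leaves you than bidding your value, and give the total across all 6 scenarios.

The deviation costs you only when the competing bid falls strictly between $260.8k and $278.2k; elsewhere both bids give the same outcome.
$923k: outcomes coincide → loss $0k.
$524.6k: outcomes coincide → loss $0k.
$575.6k: outcomes coincide → loss $0k.
$276.4k: truthful payoff $0k, deviation payoff −$15.6k → loss $15.6k.
$274.9k: truthful payoff $0k, deviation payoff −$14.1k → loss $14.1k.
$570.6k: outcomes coincide → loss $0k.
Total loss = $15.6k + $14.1k = $29.7k.

$29.7k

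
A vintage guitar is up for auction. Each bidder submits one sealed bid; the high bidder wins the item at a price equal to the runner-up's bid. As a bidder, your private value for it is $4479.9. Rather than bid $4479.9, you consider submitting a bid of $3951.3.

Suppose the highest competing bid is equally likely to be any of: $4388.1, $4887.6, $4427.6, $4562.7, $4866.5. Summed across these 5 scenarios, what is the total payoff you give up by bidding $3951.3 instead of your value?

$144.1

The deviation costs you only when the competing bid falls strictly between $3951.3 and $4479.9; elsewhere both bids give the same outcome.
$4388.1: truthful payoff $91.8, deviation payoff $0 → loss $91.8.
$4887.6: outcomes coincide → loss $0.
$4427.6: truthful payoff $52.3, deviation payoff $0 → loss $52.3.
$4562.7: outcomes coincide → loss $0.
$4866.5: outcomes coincide → loss $0.
Total loss = $91.8 + $52.3 = $144.1.
In a second-price auction your bid sets only whether you win, not what you pay, so bidding your true value is weakly dominant.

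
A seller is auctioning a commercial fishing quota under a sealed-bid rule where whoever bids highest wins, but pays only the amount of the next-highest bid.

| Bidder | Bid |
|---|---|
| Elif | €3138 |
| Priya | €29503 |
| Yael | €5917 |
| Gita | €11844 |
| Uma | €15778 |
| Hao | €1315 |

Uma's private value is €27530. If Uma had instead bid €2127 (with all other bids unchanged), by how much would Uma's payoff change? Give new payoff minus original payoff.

€0

The highest bid among the other bidders is €29503; Uma's bid doesn't change that.
Original bid €15778: Uma is not highest (top rival bid is €29503); payoff €0.
Alternative bid €2127: Uma is not highest (top rival bid is €29503); payoff €0.
Change in payoff = €0 − (€0) = €0.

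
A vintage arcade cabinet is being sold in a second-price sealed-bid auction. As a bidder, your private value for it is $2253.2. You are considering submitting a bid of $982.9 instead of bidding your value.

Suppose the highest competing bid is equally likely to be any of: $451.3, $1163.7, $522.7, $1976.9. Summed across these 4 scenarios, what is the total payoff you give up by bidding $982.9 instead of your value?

$1365.8

The deviation costs you only when the competing bid falls strictly between $982.9 and $2253.2; elsewhere both bids give the same outcome.
$451.3: outcomes coincide → loss $0.
$1163.7: truthful payoff $1089.5, deviation payoff $0 → loss $1089.5.
$522.7: outcomes coincide → loss $0.
$1976.9: truthful payoff $276.3, deviation payoff $0 → loss $276.3.
Total loss = $1089.5 + $276.3 = $1365.8.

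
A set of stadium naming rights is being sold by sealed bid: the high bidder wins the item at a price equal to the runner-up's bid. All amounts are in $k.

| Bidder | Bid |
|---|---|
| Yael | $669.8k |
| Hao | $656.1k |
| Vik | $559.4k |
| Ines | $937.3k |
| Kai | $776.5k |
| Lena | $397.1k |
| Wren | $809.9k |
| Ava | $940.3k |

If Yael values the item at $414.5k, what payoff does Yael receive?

Highest bid: Ava at $940.3k, so Ava wins.
Second-highest bid: Ines at $937.3k — that is the price the winner pays.
Yael did not win, so Yael pays nothing and receives nothing: payoff $0k.

$0k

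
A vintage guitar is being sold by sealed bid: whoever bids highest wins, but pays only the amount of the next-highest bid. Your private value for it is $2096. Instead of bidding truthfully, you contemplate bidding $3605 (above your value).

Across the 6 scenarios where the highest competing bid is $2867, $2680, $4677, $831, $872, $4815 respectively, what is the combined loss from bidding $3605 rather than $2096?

The deviation costs you only when the competing bid falls strictly between $2096 and $3605; elsewhere both bids give the same outcome.
$2867: truthful payoff $0, deviation payoff −$771 → loss $771.
$2680: truthful payoff $0, deviation payoff −$584 → loss $584.
$4677: outcomes coincide → loss $0.
$831: outcomes coincide → loss $0.
$872: outcomes coincide → loss $0.
$4815: outcomes coincide → loss $0.
Total loss = $771 + $584 = $1355.
In a second-price auction your bid sets only whether you win, not what you pay, so bidding your true value is weakly dominant.

$1355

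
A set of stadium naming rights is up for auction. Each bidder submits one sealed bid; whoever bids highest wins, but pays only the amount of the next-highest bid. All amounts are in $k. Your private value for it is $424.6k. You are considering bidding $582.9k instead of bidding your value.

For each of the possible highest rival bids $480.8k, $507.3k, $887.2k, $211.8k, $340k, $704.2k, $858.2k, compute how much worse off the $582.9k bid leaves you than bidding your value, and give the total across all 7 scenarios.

$138.9k

The deviation costs you only when the competing bid falls strictly between $424.6k and $582.9k; elsewhere both bids give the same outcome.
$480.8k: truthful payoff $0k, deviation payoff −$56.2k → loss $56.2k.
$507.3k: truthful payoff $0k, deviation payoff −$82.7k → loss $82.7k.
$887.2k: outcomes coincide → loss $0k.
$211.8k: outcomes coincide → loss $0k.
$340k: outcomes coincide → loss $0k.
$704.2k: outcomes coincide → loss $0k.
$858.2k: outcomes coincide → loss $0k.
Total loss = $56.2k + $82.7k = $138.9k.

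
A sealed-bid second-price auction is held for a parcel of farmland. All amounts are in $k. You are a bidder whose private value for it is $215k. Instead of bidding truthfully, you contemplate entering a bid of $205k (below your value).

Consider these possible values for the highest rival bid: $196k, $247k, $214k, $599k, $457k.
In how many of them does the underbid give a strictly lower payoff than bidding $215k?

1

The deviation hurts exactly when the highest competing bid lies strictly between $205k and $215k — underbidding then forfeits a profitable win.
$196k: below both → same outcome either way.
$247k: above both → same outcome either way.
$214k: inside the interval → strictly worse (loss $1k).
$599k: above both → same outcome either way.
$457k: above both → same outcome either way.
Count: 1.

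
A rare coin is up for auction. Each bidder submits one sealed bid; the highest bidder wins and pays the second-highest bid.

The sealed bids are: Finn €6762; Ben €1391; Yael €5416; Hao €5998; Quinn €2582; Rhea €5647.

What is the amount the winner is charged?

€5998

Highest bid: Finn at €6762, so Finn wins.
Second-highest bid: Hao at €5998 — that is the price the winner pays.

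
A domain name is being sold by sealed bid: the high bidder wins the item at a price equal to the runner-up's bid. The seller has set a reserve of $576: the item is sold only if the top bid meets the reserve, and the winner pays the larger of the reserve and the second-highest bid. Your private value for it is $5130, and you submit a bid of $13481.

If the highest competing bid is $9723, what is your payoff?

−$4593

Your bid $13481 is the highest and exceeds the reserve.
Price = max(second-highest bid, reserve) = max($9723, $576) = $9723.
Payoff = $5130 − $9723 = −$4593.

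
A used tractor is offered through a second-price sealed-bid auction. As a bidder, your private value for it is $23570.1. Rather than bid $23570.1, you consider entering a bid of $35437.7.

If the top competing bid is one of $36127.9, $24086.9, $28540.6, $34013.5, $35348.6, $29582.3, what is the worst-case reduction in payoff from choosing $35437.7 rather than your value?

$36127.9: same outcome either way → loss $0.
$24086.9: truthful gives $0, deviation gives −$516.8 → loss $516.8.
$28540.6: truthful gives $0, deviation gives −$4970.5 → loss $4970.5.
$34013.5: truthful gives $0, deviation gives −$10443.4 → loss $10443.4.
$35348.6: truthful gives $0, deviation gives −$11778.5 → loss $11778.5.
$29582.3: truthful gives $0, deviation gives −$6012.2 → loss $6012.2.
Maximum loss: $11778.5.

$11778.5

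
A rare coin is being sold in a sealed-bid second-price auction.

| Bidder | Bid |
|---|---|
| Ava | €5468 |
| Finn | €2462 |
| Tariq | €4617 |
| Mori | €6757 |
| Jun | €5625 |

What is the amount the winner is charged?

€5625

Highest bid: Mori at €6757, so Mori wins.
Second-highest bid: Jun at €5625 — that is the price the winner pays.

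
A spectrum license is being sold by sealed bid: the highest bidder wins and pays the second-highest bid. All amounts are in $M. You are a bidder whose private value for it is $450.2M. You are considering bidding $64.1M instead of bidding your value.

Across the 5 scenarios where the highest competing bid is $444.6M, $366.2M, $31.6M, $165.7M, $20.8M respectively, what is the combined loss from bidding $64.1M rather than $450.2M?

$374.1M

The deviation costs you only when the competing bid falls strictly between $64.1M and $450.2M; elsewhere both bids give the same outcome.
$444.6M: truthful payoff $5.6M, deviation payoff $0M → loss $5.6M.
$366.2M: truthful payoff $84M, deviation payoff $0M → loss $84M.
$31.6M: outcomes coincide → loss $0M.
$165.7M: truthful payoff $284.5M, deviation payoff $0M → loss $284.5M.
$20.8M: outcomes coincide → loss $0M.
Total loss = $5.6M + $84M + $284.5M = $374.1M.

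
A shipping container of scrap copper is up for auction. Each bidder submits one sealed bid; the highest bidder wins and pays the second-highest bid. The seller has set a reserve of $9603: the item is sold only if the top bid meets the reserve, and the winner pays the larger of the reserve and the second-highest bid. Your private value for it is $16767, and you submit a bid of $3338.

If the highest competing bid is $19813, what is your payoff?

Your bid $3338 is below the highest competing bid $19813, so you lose. Payoff $0.

$0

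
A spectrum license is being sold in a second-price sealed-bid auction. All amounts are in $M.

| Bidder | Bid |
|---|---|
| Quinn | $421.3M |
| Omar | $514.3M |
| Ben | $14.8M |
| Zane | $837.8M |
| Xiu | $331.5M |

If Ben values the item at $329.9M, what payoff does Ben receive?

Highest bid: Zane at $837.8M, so Zane wins.
Second-highest bid: Omar at $514.3M — that is the price the winner pays.
Ben did not win, so Ben pays nothing and receives nothing: payoff $0M.

$0M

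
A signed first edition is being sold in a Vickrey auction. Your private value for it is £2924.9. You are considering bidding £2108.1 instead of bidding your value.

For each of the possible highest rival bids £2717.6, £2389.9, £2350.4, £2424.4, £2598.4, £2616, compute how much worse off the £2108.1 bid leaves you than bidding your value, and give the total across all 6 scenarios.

The deviation costs you only when the competing bid falls strictly between £2108.1 and £2924.9; elsewhere both bids give the same outcome.
£2717.6: truthful payoff £207.3, deviation payoff £0 → loss £207.3.
£2389.9: truthful payoff £535, deviation payoff £0 → loss £535.
£2350.4: truthful payoff £574.5, deviation payoff £0 → loss £574.5.
£2424.4: truthful payoff £500.5, deviation payoff £0 → loss £500.5.
£2598.4: truthful payoff £326.5, deviation payoff £0 → loss £326.5.
£2616: truthful payoff £308.9, deviation payoff £0 → loss £308.9.
Total loss = £207.3 + £535 + £574.5 + £500.5 + £326.5 + £308.9 = £2452.7.

£2452.7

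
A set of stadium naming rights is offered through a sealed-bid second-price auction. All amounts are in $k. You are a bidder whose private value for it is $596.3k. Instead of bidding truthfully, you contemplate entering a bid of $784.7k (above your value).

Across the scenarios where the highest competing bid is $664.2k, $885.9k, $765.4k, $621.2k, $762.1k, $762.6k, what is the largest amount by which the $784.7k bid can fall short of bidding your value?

$169.1k

$664.2k: truthful gives $0k, deviation gives −$67.9k → loss $67.9k.
$885.9k: same outcome either way → loss $0k.
$765.4k: truthful gives $0k, deviation gives −$169.1k → loss $169.1k.
$621.2k: truthful gives $0k, deviation gives −$24.9k → loss $24.9k.
$762.1k: truthful gives $0k, deviation gives −$165.8k → loss $165.8k.
$762.6k: truthful gives $0k, deviation gives −$166.3k → loss $166.3k.
Maximum loss: $169.1k.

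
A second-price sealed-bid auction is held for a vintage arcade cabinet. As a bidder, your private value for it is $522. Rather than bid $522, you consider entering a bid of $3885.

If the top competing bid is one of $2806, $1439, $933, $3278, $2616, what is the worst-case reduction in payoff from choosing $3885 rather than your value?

$2806: truthful gives $0, deviation gives −$2284 → loss $2284.
$1439: truthful gives $0, deviation gives −$917 → loss $917.
$933: truthful gives $0, deviation gives −$411 → loss $411.
$3278: truthful gives $0, deviation gives −$2756 → loss $2756.
$2616: truthful gives $0, deviation gives −$2094 → loss $2094.
Maximum loss: $2756.

$2756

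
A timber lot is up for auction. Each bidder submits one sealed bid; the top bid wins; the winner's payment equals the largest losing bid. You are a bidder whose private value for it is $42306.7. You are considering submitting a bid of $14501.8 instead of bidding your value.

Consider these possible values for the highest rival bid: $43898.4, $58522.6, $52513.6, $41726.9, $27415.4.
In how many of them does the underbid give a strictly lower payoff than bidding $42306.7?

2

The deviation hurts exactly when the highest competing bid lies strictly between $14501.8 and $42306.7 — underbidding then forfeits a profitable win.
$43898.4: above both → same outcome either way.
$58522.6: above both → same outcome either way.
$52513.6: above both → same outcome either way.
$41726.9: inside the interval → strictly worse (loss $579.8).
$27415.4: inside the interval → strictly worse (loss $14891.3).
Count: 2.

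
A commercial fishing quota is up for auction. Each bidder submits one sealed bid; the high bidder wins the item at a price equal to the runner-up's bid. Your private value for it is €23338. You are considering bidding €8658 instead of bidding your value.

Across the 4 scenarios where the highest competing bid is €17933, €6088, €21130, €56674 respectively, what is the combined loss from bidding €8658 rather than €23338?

The deviation costs you only when the competing bid falls strictly between €8658 and €23338; elsewhere both bids give the same outcome.
€17933: truthful payoff €5405, deviation payoff €0 → loss €5405.
€6088: outcomes coincide → loss €0.
€21130: truthful payoff €2208, deviation payoff €0 → loss €2208.
€56674: outcomes coincide → loss €0.
Total loss = €5405 + €2208 = €7613.
Because the price is fixed by the runner-up's bid, deviating from your value can only change a good outcome into a bad one — never the reverse.

€7613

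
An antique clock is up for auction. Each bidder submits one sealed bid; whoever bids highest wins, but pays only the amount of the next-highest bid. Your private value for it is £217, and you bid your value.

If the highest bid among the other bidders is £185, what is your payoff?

£32

Your bid £217 exceeds the highest competing bid £185, so you win.
In a second-price auction the winner pays the second-highest bid, £185.
Payoff = value − price = £217 − £185 = £32.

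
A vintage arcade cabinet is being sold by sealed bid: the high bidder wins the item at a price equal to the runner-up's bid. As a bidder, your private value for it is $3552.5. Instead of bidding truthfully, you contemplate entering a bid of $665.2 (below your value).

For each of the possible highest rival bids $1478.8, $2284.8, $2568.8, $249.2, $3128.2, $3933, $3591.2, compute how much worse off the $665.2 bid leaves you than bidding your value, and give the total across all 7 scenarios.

The deviation costs you only when the competing bid falls strictly between $665.2 and $3552.5; elsewhere both bids give the same outcome.
$1478.8: truthful payoff $2073.7, deviation payoff $0 → loss $2073.7.
$2284.8: truthful payoff $1267.7, deviation payoff $0 → loss $1267.7.
$2568.8: truthful payoff $983.7, deviation payoff $0 → loss $983.7.
$249.2: outcomes coincide → loss $0.
$3128.2: truthful payoff $424.3, deviation payoff $0 → loss $424.3.
$3933: outcomes coincide → loss $0.
$3591.2: outcomes coincide → loss $0.
Total loss = $2073.7 + $1267.7 + $983.7 + $424.3 = $4749.4.
Because the price is fixed by the runner-up's bid, deviating from your value can only change a good outcome into a bad one — never the reverse.

$4749.4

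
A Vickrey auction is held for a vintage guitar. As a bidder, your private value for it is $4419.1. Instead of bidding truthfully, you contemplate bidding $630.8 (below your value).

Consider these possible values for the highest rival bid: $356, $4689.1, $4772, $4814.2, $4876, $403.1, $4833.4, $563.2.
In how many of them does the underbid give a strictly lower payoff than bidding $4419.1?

The deviation hurts exactly when the highest competing bid lies strictly between $630.8 and $4419.1 — underbidding then forfeits a profitable win.
$356: below both → same outcome either way.
$4689.1: above both → same outcome either way.
$4772: above both → same outcome either way.
$4814.2: above both → same outcome either way.
$4876: above both → same outcome either way.
$403.1: below both → same outcome either way.
$4833.4: above both → same outcome either way.
$563.2: below both → same outcome either way.
Count: 0.

0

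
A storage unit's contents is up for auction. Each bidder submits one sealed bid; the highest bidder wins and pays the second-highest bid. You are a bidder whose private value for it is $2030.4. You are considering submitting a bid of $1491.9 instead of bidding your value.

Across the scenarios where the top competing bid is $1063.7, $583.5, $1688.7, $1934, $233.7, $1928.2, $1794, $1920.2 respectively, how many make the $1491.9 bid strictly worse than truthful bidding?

The deviation hurts exactly when the highest competing bid lies strictly between $1491.9 and $2030.4 — underbidding then forfeits a profitable win.
$1063.7: below both → same outcome either way.
$583.5: below both → same outcome either way.
$1688.7: inside the interval → strictly worse (loss $341.7).
$1934: inside the interval → strictly worse (loss $96.4).
$233.7: below both → same outcome either way.
$1928.2: inside the interval → strictly worse (loss $102.2).
$1794: inside the interval → strictly worse (loss $236.4).
$1920.2: inside the interval → strictly worse (loss $110.2).
Count: 5.

5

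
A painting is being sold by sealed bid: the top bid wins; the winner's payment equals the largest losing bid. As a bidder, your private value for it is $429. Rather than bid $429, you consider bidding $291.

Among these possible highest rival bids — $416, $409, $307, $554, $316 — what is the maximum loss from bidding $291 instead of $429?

$416: truthful gives $13, deviation gives $0 → loss $13.
$409: truthful gives $20, deviation gives $0 → loss $20.
$307: truthful gives $122, deviation gives $0 → loss $122.
$554: same outcome either way → loss $0.
$316: truthful gives $113, deviation gives $0 → loss $113.
Maximum loss: $122.

$122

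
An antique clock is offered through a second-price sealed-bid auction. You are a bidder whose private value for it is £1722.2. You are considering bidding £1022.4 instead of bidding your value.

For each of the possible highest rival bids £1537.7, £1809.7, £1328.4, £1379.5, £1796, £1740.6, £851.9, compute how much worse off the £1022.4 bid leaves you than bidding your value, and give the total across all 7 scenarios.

The deviation costs you only when the competing bid falls strictly between £1022.4 and £1722.2; elsewhere both bids give the same outcome.
£1537.7: truthful payoff £184.5, deviation payoff £0 → loss £184.5.
£1809.7: outcomes coincide → loss £0.
£1328.4: truthful payoff £393.8, deviation payoff £0 → loss £393.8.
£1379.5: truthful payoff £342.7, deviation payoff £0 → loss £342.7.
£1796: outcomes coincide → loss £0.
£1740.6: outcomes coincide → loss £0.
£851.9: outcomes coincide → loss £0.
Total loss = £184.5 + £393.8 + £342.7 = £921.

£921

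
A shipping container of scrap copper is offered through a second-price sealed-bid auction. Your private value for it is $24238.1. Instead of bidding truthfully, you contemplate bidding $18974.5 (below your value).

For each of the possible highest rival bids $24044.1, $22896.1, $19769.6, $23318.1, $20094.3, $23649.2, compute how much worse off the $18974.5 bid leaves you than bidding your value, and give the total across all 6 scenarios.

$11657.2

The deviation costs you only when the competing bid falls strictly between $18974.5 and $24238.1; elsewhere both bids give the same outcome.
$24044.1: truthful payoff $194, deviation payoff $0 → loss $194.
$22896.1: truthful payoff $1342, deviation payoff $0 → loss $1342.
$19769.6: truthful payoff $4468.5, deviation payoff $0 → loss $4468.5.
$23318.1: truthful payoff $920, deviation payoff $0 → loss $920.
$20094.3: truthful payoff $4143.8, deviation payoff $0 → loss $4143.8.
$23649.2: truthful payoff $588.9, deviation payoff $0 → loss $588.9.
Total loss = $194 + $1342 + $4468.5 + $920 + $4143.8 + $588.9 = $11657.2.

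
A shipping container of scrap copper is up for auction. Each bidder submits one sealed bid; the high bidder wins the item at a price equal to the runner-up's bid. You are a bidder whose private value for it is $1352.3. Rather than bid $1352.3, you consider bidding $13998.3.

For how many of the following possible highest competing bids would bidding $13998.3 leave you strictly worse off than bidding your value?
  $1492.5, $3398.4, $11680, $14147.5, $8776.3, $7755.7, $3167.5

6

The deviation hurts exactly when the highest competing bid lies strictly between $1352.3 and $13998.3 — overbidding then wins at a price above your value.
$1492.5: inside the interval → strictly worse (loss $140.2).
$3398.4: inside the interval → strictly worse (loss $2046.1).
$11680: inside the interval → strictly worse (loss $10327.7).
$14147.5: above both → same outcome either way.
$8776.3: inside the interval → strictly worse (loss $7424).
$7755.7: inside the interval → strictly worse (loss $6403.4).
$3167.5: inside the interval → strictly worse (loss $1815.2).
Count: 6.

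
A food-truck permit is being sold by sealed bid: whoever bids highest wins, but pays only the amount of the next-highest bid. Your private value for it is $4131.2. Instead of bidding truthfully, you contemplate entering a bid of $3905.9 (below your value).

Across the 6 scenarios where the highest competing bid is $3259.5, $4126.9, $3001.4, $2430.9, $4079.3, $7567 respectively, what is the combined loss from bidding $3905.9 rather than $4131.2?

The deviation costs you only when the competing bid falls strictly between $3905.9 and $4131.2; elsewhere both bids give the same outcome.
$3259.5: outcomes coincide → loss $0.
$4126.9: truthful payoff $4.3, deviation payoff $0 → loss $4.3.
$3001.4: outcomes coincide → loss $0.
$2430.9: outcomes coincide → loss $0.
$4079.3: truthful payoff $51.9, deviation payoff $0 → loss $51.9.
$7567: outcomes coincide → loss $0.
Total loss = $4.3 + $51.9 = $56.2.

$56.2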